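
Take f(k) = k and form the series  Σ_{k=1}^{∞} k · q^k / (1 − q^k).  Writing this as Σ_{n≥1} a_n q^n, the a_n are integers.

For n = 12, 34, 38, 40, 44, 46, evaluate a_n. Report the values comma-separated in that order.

q^12  k|12↦f(k): 12:12 6:6 4:4 3:3 2:2 1:1  a_12=28
n=34: 34·1 17·2 2·17 1·34  f→[34+17+2+1]=54
[q^38] f(38)=38,f(19)=19,f(2)=2,f(1)=1 ⇒ 60
[q^40] f(1)=1,f(2)=2,f(4)=4,f(5)=5,f(8)=8,f(10)=10,f(20)=20,f(40)=40 ⇒ 90
q^44  k|44↦f(k): 44:44 22:22 11:11 4:4 2:2 1:1  a_44=84
q^46  k|46↦f(k): 46:46 23:23 2:2 1:1  a_46=72

28, 54, 60, 90, 84, 72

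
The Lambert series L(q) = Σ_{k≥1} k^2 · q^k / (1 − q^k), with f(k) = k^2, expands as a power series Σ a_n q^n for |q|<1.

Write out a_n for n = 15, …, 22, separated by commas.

q^15  k|15↦f(k): 1:1 3:9 5:25 15:225  a_15=260
d|16:{1,2,4,8,16}  Σf=1+4+16+64+256=341
[q^17] f(17)=289,f(1)=1 ⇒ 290
d|18:{1,2,3,6,9,18}  Σf=1+4+9+36+81+324=455
n=19: 1·19 19·1  f→[1+361]=362
n=20: 1·20 2·10 4·5 5·4 10·2 20·1  f→[1+4+16+25+100+400]=546
[q^21] f(21)=441,f(7)=49,f(3)=9,f(1)=1 ⇒ 500
[q^22] f(1)=1,f(2)=4,f(11)=121,f(22)=484 ⇒ 610

260, 341, 290, 455, 362, 546, 500, 610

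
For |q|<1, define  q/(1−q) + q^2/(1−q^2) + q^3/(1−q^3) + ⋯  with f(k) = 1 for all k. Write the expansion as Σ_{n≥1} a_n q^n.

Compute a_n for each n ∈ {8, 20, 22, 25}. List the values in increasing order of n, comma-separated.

q^8  k|8↦f(k): 8:1 4:1 2:1 1:1  a_8=4
q^20  k|20↦f(k): 1:1 2:1 4:1 5:1 10:1 20:1  a_20=6
n=22: 22·1 11·2 2·11 1·22  f→[1+1+1+1]=4
q^25  k|25↦f(k): 1:1 5:1 25:1  a_25=3

4, 6, 4, 3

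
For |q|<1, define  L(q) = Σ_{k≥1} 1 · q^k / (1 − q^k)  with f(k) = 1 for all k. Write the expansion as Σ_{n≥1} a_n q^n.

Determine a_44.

[q^44] f(44)=1,f(22)=1,f(11)=1,f(4)=1,f(2)=1,f(1)=1 ⇒ 6

a_44 = 6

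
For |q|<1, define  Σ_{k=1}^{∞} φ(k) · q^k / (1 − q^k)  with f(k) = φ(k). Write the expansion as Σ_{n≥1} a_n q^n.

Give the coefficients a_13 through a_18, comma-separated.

n=13: 13·1 1·13  φ→[12+1]=13
d|14:{1,2,7,14}  Σφ=1+1+6+6=14
q^15  k|15↦φ(k): 15:8 5:4 3:2 1:1  a_15=15
q^16  k|16↦φ(k): 1:1 2:1 4:2 8:4 16:8  a_16=16
[q^17] φ(1)=1,φ(17)=16 ⇒ 17
d|18:{18,9,6,3,2,1}  Σφ=6+6+2+2+1+1=18

13, 14, 15, 16, 17, 18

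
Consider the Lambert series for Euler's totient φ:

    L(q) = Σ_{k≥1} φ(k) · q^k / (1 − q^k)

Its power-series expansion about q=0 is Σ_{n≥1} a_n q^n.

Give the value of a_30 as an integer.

[q^30] φ(1)=1,φ(2)=1,φ(3)=2,φ(5)=4,φ(6)=2,φ(10)=4,φ(15)=8,φ(30)=8 ⇒ 30

a_30 = 30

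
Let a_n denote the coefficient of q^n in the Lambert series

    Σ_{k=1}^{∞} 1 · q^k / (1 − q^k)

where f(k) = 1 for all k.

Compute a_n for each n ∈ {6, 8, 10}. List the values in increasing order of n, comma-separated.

[q^6] f(6)=1,f(3)=1,f(2)=1,f(1)=1 ⇒ 4
d|8:{8,4,2,1}  Σf=1+1+1+1=4
q^10  k|10↦f(k): 1:1 2:1 5:1 10:1  a_10=4

4, 4, 4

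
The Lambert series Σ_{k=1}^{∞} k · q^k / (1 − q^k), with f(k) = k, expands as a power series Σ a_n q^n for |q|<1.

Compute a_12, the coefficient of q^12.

a_12 = 28

q^12  k|12↦f(k): 1:1 2:2 3:3 4:4 6:6 12:12  a_12=28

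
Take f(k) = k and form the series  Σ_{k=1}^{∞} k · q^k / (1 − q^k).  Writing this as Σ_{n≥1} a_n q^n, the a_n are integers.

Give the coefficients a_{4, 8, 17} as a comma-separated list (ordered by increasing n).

[q^4] f(1)=1,f(2)=2,f(4)=4 ⇒ 7
d|8:{1,2,4,8}  Σf=1+2+4+8=15
d|17:{17,1}  Σf=17+1=18

7, 15, 18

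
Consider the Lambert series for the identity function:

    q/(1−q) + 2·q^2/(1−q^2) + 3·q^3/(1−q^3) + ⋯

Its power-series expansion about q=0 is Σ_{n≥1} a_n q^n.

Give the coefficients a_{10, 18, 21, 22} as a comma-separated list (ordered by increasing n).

18, 39, 32, 36

n=10: 10·1 5·2 2·5 1·10  f→[10+5+2+1]=18
n=18: 18·1 9·2 6·3 3·6 2·9 1·18  f→[18+9+6+3+2+1]=39
q^21  k|21↦f(k): 21:21 7:7 3:3 1:1  a_21=32
d|22:{1,2,11,22}  Σf=1+2+11+22=36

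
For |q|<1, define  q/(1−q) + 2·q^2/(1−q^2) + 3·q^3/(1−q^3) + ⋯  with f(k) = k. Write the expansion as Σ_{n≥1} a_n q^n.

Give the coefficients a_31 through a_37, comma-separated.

n=31: 31·1 1·31  f→[31+1]=32
[q^32] f(32)=32,f(16)=16,f(8)=8,f(4)=4,f(2)=2,f(1)=1 ⇒ 63
q^33  k|33↦f(k): 33:33 11:11 3:3 1:1  a_33=48
n=34: 1·34 2·17 17·2 34·1  f→[1+2+17+34]=54
d|35:{1,5,7,35}  Σf=1+5+7+35=48
q^36  k|36↦f(k): 36:36 18:18 12:12 9:9 6:6 4:4 3:3 2:2 1:1  a_36=91
n=37: 1·37 37·1  f→[1+37]=38

32, 63, 48, 54, 48, 91, 38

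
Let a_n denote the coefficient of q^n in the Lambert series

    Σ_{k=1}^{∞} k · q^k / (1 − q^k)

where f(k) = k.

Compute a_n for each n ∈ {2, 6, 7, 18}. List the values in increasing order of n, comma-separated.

3, 12, 8, 39

d|2:{1,2}  Σf=1+2=3
q^6  k|6↦f(k): 6:6 3:3 2:2 1:1  a_6=12
[q^7] f(1)=1,f(7)=7 ⇒ 8
[q^18] f(18)=18,f(9)=9,f(6)=6,f(3)=3,f(2)=2,f(1)=1 ⇒ 39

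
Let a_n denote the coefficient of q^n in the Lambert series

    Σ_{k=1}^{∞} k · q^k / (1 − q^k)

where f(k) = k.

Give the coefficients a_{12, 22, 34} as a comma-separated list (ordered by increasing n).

28, 36, 54

q^12  k|12↦f(k): 1:1 2:2 3:3 4:4 6:6 12:12  a_12=28
q^22  k|22↦f(k): 1:1 2:2 11:11 22:22  a_22=36
n=34: 1·34 2·17 17·2 34·1  f→[1+2+17+34]=54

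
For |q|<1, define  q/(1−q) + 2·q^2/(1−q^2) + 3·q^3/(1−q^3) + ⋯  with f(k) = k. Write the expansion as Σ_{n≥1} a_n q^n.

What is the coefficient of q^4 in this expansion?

a_4 = 7

[q^4] f(4)=4,f(2)=2,f(1)=1 ⇒ 7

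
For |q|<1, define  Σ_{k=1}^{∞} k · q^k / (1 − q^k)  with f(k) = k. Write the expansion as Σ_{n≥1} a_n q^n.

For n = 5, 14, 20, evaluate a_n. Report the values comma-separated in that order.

[q^5] f(5)=5,f(1)=1 ⇒ 6
d|14:{14,7,2,1}  Σf=14+7+2+1=24
n=20: 1·20 2·10 4·5 5·4 10·2 20·1  f→[1+2+4+5+10+20]=42

6, 24, 42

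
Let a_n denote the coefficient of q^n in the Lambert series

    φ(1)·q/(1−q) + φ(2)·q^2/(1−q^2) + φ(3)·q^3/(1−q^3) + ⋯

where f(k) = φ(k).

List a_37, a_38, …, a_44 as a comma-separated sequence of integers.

n=37: 37·1 1·37  φ→[36+1]=37
d|38:{38,19,2,1}  Σφ=18+18+1+1=38
[q^39] φ(39)=24,φ(13)=12,φ(3)=2,φ(1)=1 ⇒ 39
n=40: 40·1 20·2 10·4 8·5 5·8 4·10 2·20 1·40  φ→[16+8+4+4+4+2+1+1]=40
d|41:{41,1}  Σφ=40+1=41
d|42:{1,2,3,6,7,14,21,42}  Σφ=1+1+2+2+6+6+12+12=42
[q^43] φ(1)=1,φ(43)=42 ⇒ 43
d|44:{44,22,11,4,2,1}  Σφ=20+10+10+2+1+1=44

37, 38, 39, 40, 41, 42, 43, 44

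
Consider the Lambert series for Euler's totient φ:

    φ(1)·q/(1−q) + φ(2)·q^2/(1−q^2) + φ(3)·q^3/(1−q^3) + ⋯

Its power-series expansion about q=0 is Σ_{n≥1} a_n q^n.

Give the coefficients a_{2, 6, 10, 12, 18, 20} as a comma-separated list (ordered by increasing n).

n=2: 2·1 1·2  φ→[1+1]=2
[q^6] φ(6)=2,φ(3)=2,φ(2)=1,φ(1)=1 ⇒ 6
d|10:{10,5,2,1}  Σφ=4+4+1+1=10
d|12:{12,6,4,3,2,1}  Σφ=4+2+2+2+1+1=12
d|18:{18,9,6,3,2,1}  Σφ=6+6+2+2+1+1=18
d|20:{1,2,4,5,10,20}  Σφ=1+1+2+4+4+8=20

2, 6, 10, 12, 18, 20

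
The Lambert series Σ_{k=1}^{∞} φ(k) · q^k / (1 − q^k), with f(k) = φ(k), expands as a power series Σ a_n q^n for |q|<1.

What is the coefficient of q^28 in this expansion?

d|28:{1,2,4,7,14,28}  Σφ=1+1+2+6+6+12=28

a_28 = 28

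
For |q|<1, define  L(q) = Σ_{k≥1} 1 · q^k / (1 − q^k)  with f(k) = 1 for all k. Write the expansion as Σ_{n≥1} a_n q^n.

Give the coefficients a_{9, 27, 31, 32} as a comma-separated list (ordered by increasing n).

3, 4, 2, 6

n=9: 9·1 3·3 1·9  f→[1+1+1]=3
n=27: 27·1 9·3 3·9 1·27  f→[1+1+1+1]=4
[q^31] f(31)=1,f(1)=1 ⇒ 2
d|32:{32,16,8,4,2,1}  Σf=1+1+1+1+1+1=6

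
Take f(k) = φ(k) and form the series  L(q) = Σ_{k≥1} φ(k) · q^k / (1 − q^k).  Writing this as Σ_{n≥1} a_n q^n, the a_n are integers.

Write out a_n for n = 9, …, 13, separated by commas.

q^9  k|9↦φ(k): 1:1 3:2 9:6  a_9=9
n=10: 1·10 2·5 5·2 10·1  φ→[1+1+4+4]=10
q^11  k|11↦φ(k): 1:1 11:10  a_11=11
n=12: 12·1 6·2 4·3 3·4 2·6 1·12  φ→[4+2+2+2+1+1]=12
n=13: 1·13 13·1  φ→[1+12]=13

9, 10, 11, 12, 13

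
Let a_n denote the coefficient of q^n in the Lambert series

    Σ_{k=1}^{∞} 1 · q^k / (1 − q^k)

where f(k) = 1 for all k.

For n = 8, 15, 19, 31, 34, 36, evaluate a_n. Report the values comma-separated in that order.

d|8:{1,2,4,8}  Σf=1+1+1+1=4
q^15  k|15↦f(k): 1:1 3:1 5:1 15:1  a_15=4
d|19:{1,19}  Σf=1+1=2
q^31  k|31↦f(k): 31:1 1:1  a_31=2
q^34  k|34↦f(k): 1:1 2:1 17:1 34:1  a_34=4
n=36: 36·1 18·2 12·3 9·4 6·6 4·9 3·12 2·18 1·36  f→[1+1+1+1+1+1+1+1+1]=9

4, 4, 2, 2, 4, 9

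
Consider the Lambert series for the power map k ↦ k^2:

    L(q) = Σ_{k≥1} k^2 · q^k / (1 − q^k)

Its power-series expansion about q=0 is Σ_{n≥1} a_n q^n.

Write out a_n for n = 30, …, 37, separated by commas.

[q^30] f(1)=1,f(2)=4,f(3)=9,f(5)=25,f(6)=36,f(10)=100,f(15)=225,f(30)=900 ⇒ 1300
n=31: 1·31 31·1  f→[1+961]=962
[q^32] f(32)=1024,f(16)=256,f(8)=64,f(4)=16,f(2)=4,f(1)=1 ⇒ 1365
d|33:{33,11,3,1}  Σf=1089+121+9+1=1220
[q^34] f(34)=1156,f(17)=289,f(2)=4,f(1)=1 ⇒ 1450
d|35:{35,7,5,1}  Σf=1225+49+25+1=1300
[q^36] f(36)=1296,f(18)=324,f(12)=144,f(9)=81,f(6)=36,f(4)=16,f(3)=9,f(2)=4,f(1)=1 ⇒ 1911
q^37  k|37↦f(k): 1:1 37:1369  a_37=1370

1300, 962, 1365, 1220, 1450, 1300, 1911, 1370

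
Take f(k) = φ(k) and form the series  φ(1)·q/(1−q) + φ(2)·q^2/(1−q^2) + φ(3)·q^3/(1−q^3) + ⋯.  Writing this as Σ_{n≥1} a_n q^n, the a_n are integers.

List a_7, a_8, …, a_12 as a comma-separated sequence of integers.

[q^7] φ(1)=1,φ(7)=6 ⇒ 7
[q^8] φ(1)=1,φ(2)=1,φ(4)=2,φ(8)=4 ⇒ 8
q^9  k|9↦φ(k): 1:1 3:2 9:6  a_9=9
d|10:{10,5,2,1}  Σφ=4+4+1+1=10
n=11: 1·11 11·1  φ→[1+10]=11
[q^12] φ(1)=1,φ(2)=1,φ(3)=2,φ(4)=2,φ(6)=2,φ(12)=4 ⇒ 12

7, 8, 9, 10, 11, 12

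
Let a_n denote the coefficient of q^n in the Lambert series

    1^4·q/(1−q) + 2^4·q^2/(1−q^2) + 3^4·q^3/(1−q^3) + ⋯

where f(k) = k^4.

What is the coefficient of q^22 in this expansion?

q^22  k|22↦f(k): 22:234256 11:14641 2:16 1:1  a_22=248914

a_22 = 248914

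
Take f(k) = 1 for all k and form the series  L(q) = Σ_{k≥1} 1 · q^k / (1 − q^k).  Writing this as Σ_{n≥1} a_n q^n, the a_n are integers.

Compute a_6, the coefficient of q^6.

n=6: 1·6 2·3 3·2 6·1  f→[1+1+1+1]=4

a_6 = 4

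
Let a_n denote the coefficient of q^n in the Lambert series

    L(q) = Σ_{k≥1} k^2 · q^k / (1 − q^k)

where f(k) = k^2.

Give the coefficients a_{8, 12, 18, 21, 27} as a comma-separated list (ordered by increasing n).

[q^8] f(8)=64,f(4)=16,f(2)=4,f(1)=1 ⇒ 85
[q^12] f(1)=1,f(2)=4,f(3)=9,f(4)=16,f(6)=36,f(12)=144 ⇒ 210
q^18  k|18↦f(k): 1:1 2:4 3:9 6:36 9:81 18:324  a_18=455
d|21:{1,3,7,21}  Σf=1+9+49+441=500
d|27:{1,3,9,27}  Σf=1+9+81+729=820

85, 210, 455, 500, 820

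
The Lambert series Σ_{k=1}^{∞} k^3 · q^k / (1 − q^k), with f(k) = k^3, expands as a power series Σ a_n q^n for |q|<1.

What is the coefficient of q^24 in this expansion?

[q^24] f(1)=1,f(2)=8,f(3)=27,f(4)=64,f(6)=216,f(8)=512,f(12)=1728,f(24)=13824 ⇒ 16380

a_24 = 16380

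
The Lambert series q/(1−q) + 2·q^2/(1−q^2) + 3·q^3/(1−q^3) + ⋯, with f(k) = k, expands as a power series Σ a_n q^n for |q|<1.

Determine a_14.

a_14 = 24

d|14:{1,2,7,14}  Σf=1+2+7+14=24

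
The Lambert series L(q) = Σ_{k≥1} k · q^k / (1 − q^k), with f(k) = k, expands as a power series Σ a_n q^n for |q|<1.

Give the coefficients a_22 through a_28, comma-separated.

36, 24, 60, 31, 42, 40, 56

q^22  k|22↦f(k): 22:22 11:11 2:2 1:1  a_22=36
[q^23] f(23)=23,f(1)=1 ⇒ 24
d|24:{1,2,3,4,6,8,12,24}  Σf=1+2+3+4+6+8+12+24=60
[q^25] f(1)=1,f(5)=5,f(25)=25 ⇒ 31
n=26: 26·1 13·2 2·13 1·26  f→[26+13+2+1]=42
n=27: 27·1 9·3 3·9 1·27  f→[27+9+3+1]=40
q^28  k|28↦f(k): 28:28 14:14 7:7 4:4 2:2 1:1  a_28=56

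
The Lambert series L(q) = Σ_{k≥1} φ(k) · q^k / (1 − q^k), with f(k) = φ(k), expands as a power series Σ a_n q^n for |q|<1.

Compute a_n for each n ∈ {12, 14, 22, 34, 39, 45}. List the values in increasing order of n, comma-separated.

[q^12] φ(1)=1,φ(2)=1,φ(3)=2,φ(4)=2,φ(6)=2,φ(12)=4 ⇒ 12
q^14  k|14↦φ(k): 1:1 2:1 7:6 14:6  a_14=14
n=22: 22·1 11·2 2·11 1·22  φ→[10+10+1+1]=22
[q^34] φ(34)=16,φ(17)=16,φ(2)=1,φ(1)=1 ⇒ 34
[q^39] φ(39)=24,φ(13)=12,φ(3)=2,φ(1)=1 ⇒ 39
n=45: 45·1 15·3 9·5 5·9 3·15 1·45  φ→[24+8+6+4+2+1]=45

12, 14, 22, 34, 39, 45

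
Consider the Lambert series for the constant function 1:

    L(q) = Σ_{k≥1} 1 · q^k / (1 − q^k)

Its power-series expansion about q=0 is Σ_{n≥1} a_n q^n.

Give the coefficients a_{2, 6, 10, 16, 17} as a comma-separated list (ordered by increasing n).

2, 4, 4, 5, 2

[q^2] f(1)=1,f(2)=1 ⇒ 2
d|6:{1,2,3,6}  Σf=1+1+1+1=4
q^10  k|10↦f(k): 1:1 2:1 5:1 10:1  a_10=4
n=16: 1·16 2·8 4·4 8·2 16·1  f→[1+1+1+1+1]=5
q^17  k|17↦f(k): 17:1 1:1  a_17=2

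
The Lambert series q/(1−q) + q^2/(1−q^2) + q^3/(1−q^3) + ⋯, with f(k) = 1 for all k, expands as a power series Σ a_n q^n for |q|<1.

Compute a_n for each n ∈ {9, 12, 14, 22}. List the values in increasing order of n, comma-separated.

n=9: 1·9 3·3 9·1  f→[1+1+1]=3
n=12: 1·12 2·6 3·4 4·3 6·2 12·1  f→[1+1+1+1+1+1]=6
q^14  k|14↦f(k): 1:1 2:1 7:1 14:1  a_14=4
[q^22] f(1)=1,f(2)=1,f(11)=1,f(22)=1 ⇒ 4

3, 6, 4, 4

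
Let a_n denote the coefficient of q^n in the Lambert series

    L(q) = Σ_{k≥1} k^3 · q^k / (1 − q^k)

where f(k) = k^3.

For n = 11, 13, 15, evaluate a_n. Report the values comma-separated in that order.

1332, 2198, 3528

[q^11] f(1)=1,f(11)=1331 ⇒ 1332
d|13:{1,13}  Σf=1+2197=2198
n=15: 15·1 5·3 3·5 1·15  f→[3375+125+27+1]=3528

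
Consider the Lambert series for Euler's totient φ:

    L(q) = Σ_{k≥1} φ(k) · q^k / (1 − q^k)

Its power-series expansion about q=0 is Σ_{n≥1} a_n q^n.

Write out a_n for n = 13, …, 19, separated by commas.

q^13  k|13↦φ(k): 1:1 13:12  a_13=13
q^14  k|14↦φ(k): 14:6 7:6 2:1 1:1  a_14=14
n=15: 1·15 3·5 5·3 15·1  φ→[1+2+4+8]=15
n=16: 1·16 2·8 4·4 8·2 16·1  φ→[1+1+2+4+8]=16
n=17: 1·17 17·1  φ→[1+16]=17
[q^18] φ(1)=1,φ(2)=1,φ(3)=2,φ(6)=2,φ(9)=6,φ(18)=6 ⇒ 18
[q^19] φ(1)=1,φ(19)=18 ⇒ 19

13, 14, 15, 16, 17, 18, 19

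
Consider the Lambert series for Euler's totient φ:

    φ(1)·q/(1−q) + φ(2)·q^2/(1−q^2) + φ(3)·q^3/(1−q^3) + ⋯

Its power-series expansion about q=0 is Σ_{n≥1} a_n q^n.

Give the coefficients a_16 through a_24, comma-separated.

d|16:{1,2,4,8,16}  Σφ=1+1+2+4+8=16
q^17  k|17↦φ(k): 1:1 17:16  a_17=17
n=18: 1·18 2·9 3·6 6·3 9·2 18·1  φ→[1+1+2+2+6+6]=18
n=19: 1·19 19·1  φ→[1+18]=19
n=20: 20·1 10·2 5·4 4·5 2·10 1·20  φ→[8+4+4+2+1+1]=20
d|21:{1,3,7,21}  Σφ=1+2+6+12=21
d|22:{1,2,11,22}  Σφ=1+1+10+10=22
n=23: 23·1 1·23  φ→[22+1]=23
[q^24] φ(24)=8,φ(12)=4,φ(8)=4,φ(6)=2,φ(4)=2,φ(3)=2,φ(2)=1,φ(1)=1 ⇒ 24

16, 17, 18, 19, 20, 21, 22, 23, 24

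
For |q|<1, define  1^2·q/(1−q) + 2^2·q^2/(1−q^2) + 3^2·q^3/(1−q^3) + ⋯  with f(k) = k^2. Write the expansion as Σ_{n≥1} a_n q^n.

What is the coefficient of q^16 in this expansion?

n=16: 1·16 2·8 4·4 8·2 16·1  f→[1+4+16+64+256]=341

a_16 = 341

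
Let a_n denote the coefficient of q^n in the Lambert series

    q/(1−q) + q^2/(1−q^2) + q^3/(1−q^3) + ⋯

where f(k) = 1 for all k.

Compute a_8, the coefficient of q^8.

q^8  k|8↦f(k): 8:1 4:1 2:1 1:1  a_8=4

a_8 = 4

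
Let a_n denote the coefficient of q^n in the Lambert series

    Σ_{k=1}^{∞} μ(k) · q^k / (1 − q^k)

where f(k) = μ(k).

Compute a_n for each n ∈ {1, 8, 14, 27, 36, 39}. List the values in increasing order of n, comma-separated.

d|1:{1}  Σμ=1=1
d|8:{1,2,4,8}  Σμ=1+(-1)+0+0=0
[q^14] μ(1)=1,μ(2)=-1,μ(7)=-1,μ(14)=1 ⇒ 0
n=27: 27·1 9·3 3·9 1·27  μ→[0+0+(-1)+1]=0
[q^36] μ(36)=0,μ(18)=0,μ(12)=0,μ(9)=0,μ(6)=1,μ(4)=0,μ(3)=-1,μ(2)=-1,μ(1)=1 ⇒ 0
n=39: 39·1 13·3 3·13 1·39  μ→[1+(-1)+(-1)+1]=0

1, 0, 0, 0, 0, 0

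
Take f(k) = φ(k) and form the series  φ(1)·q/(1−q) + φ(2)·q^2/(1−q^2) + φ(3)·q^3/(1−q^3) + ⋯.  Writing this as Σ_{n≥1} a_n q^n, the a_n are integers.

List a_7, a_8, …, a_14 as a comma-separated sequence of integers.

[q^7] φ(1)=1,φ(7)=6 ⇒ 7
q^8  k|8↦φ(k): 1:1 2:1 4:2 8:4  a_8=8
[q^9] φ(9)=6,φ(3)=2,φ(1)=1 ⇒ 9
[q^10] φ(10)=4,φ(5)=4,φ(2)=1,φ(1)=1 ⇒ 10
n=11: 1·11 11·1  φ→[1+10]=11
[q^12] φ(1)=1,φ(2)=1,φ(3)=2,φ(4)=2,φ(6)=2,φ(12)=4 ⇒ 12
q^13  k|13↦φ(k): 13:12 1:1  a_13=13
q^14  k|14↦φ(k): 1:1 2:1 7:6 14:6  a_14=14

7, 8, 9, 10, 11, 12, 13, 14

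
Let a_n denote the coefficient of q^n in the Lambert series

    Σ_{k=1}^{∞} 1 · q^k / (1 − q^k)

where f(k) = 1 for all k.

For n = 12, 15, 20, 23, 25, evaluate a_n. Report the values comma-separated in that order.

6, 4, 6, 2, 3

d|12:{12,6,4,3,2,1}  Σf=1+1+1+1+1+1=6
d|15:{15,5,3,1}  Σf=1+1+1+1=4
[q^20] f(1)=1,f(2)=1,f(4)=1,f(5)=1,f(10)=1,f(20)=1 ⇒ 6
d|23:{23,1}  Σf=1+1=2
d|25:{1,5,25}  Σf=1+1+1=3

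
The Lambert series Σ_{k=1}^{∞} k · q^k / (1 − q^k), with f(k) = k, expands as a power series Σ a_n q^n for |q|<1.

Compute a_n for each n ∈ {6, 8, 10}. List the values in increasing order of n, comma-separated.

12, 15, 18

[q^6] f(6)=6,f(3)=3,f(2)=2,f(1)=1 ⇒ 12
q^8  k|8↦f(k): 8:8 4:4 2:2 1:1  a_8=15
n=10: 10·1 5·2 2·5 1·10  f→[10+5+2+1]=18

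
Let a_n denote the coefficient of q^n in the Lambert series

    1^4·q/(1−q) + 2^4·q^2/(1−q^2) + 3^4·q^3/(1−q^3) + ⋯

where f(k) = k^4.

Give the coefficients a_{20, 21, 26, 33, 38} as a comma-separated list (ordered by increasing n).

d|20:{1,2,4,5,10,20}  Σf=1+16+256+625+10000+160000=170898
[q^21] f(21)=194481,f(7)=2401,f(3)=81,f(1)=1 ⇒ 196964
[q^26] f(1)=1,f(2)=16,f(13)=28561,f(26)=456976 ⇒ 485554
d|33:{33,11,3,1}  Σf=1185921+14641+81+1=1200644
[q^38] f(38)=2085136,f(19)=130321,f(2)=16,f(1)=1 ⇒ 2215474

170898, 196964, 485554, 1200644, 2215474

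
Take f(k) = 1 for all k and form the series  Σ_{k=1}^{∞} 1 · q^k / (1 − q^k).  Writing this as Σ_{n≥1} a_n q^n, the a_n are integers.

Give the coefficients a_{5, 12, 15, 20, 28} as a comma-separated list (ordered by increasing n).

2, 6, 4, 6, 6

q^5  k|5↦f(k): 5:1 1:1  a_5=2
q^12  k|12↦f(k): 12:1 6:1 4:1 3:1 2:1 1:1  a_12=6
[q^15] f(15)=1,f(5)=1,f(3)=1,f(1)=1 ⇒ 4
d|20:{20,10,5,4,2,1}  Σf=1+1+1+1+1+1=6
n=28: 28·1 14·2 7·4 4·7 2·14 1·28  f→[1+1+1+1+1+1]=6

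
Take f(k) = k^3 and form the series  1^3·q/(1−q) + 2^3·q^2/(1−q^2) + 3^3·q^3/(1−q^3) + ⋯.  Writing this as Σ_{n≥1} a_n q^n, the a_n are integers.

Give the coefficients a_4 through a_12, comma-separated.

n=4: 4·1 2·2 1·4  f→[64+8+1]=73
d|5:{1,5}  Σf=1+125=126
q^6  k|6↦f(k): 6:216 3:27 2:8 1:1  a_6=252
q^7  k|7↦f(k): 1:1 7:343  a_7=344
n=8: 8·1 4·2 2·4 1·8  f→[512+64+8+1]=585
n=9: 9·1 3·3 1·9  f→[729+27+1]=757
d|10:{10,5,2,1}  Σf=1000+125+8+1=1134
q^11  k|11↦f(k): 11:1331 1:1  a_11=1332
n=12: 1·12 2·6 3·4 4·3 6·2 12·1  f→[1+8+27+64+216+1728]=2044

73, 126, 252, 344, 585, 757, 1134, 1332, 2044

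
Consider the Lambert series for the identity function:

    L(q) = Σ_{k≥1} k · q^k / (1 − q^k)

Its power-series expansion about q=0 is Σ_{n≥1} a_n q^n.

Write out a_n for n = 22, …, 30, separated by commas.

[q^22] f(22)=22,f(11)=11,f(2)=2,f(1)=1 ⇒ 36
n=23: 1·23 23·1  f→[1+23]=24
n=24: 24·1 12·2 8·3 6·4 4·6 3·8 2·12 1·24  f→[24+12+8+6+4+3+2+1]=60
[q^25] f(25)=25,f(5)=5,f(1)=1 ⇒ 31
d|26:{1,2,13,26}  Σf=1+2+13+26=42
[q^27] f(1)=1,f(3)=3,f(9)=9,f(27)=27 ⇒ 40
n=28: 28·1 14·2 7·4 4·7 2·14 1·28  f→[28+14+7+4+2+1]=56
q^29  k|29↦f(k): 29:29 1:1  a_29=30
q^30  k|30↦f(k): 1:1 2:2 3:3 5:5 6:6 10:10 15:15 30:30  a_30=72

36, 24, 60, 31, 42, 40, 56, 30, 72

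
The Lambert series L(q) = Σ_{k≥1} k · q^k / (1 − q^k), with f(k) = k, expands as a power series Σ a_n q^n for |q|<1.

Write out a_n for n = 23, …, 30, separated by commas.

24, 60, 31, 42, 40, 56, 30, 72

q^23  k|23↦f(k): 1:1 23:23  a_23=24
d|24:{24,12,8,6,4,3,2,1}  Σf=24+12+8+6+4+3+2+1=60
n=25: 1·25 5·5 25·1  f→[1+5+25]=31
n=26: 26·1 13·2 2·13 1·26  f→[26+13+2+1]=42
d|27:{27,9,3,1}  Σf=27+9+3+1=40
[q^28] f(28)=28,f(14)=14,f(7)=7,f(4)=4,f(2)=2,f(1)=1 ⇒ 56
n=29: 1·29 29·1  f→[1+29]=30
n=30: 30·1 15·2 10·3 6·5 5·6 3·10 2·15 1·30  f→[30+15+10+6+5+3+2+1]=72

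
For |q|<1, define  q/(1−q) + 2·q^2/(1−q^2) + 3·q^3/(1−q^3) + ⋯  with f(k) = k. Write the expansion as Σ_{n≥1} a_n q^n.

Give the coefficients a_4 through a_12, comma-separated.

7, 6, 12, 8, 15, 13, 18, 12, 28

d|4:{1,2,4}  Σf=1+2+4=7
d|5:{1,5}  Σf=1+5=6
[q^6] f(6)=6,f(3)=3,f(2)=2,f(1)=1 ⇒ 12
n=7: 7·1 1·7  f→[7+1]=8
[q^8] f(8)=8,f(4)=4,f(2)=2,f(1)=1 ⇒ 15
[q^9] f(1)=1,f(3)=3,f(9)=9 ⇒ 13
q^10  k|10↦f(k): 1:1 2:2 5:5 10:10  a_10=18
q^11  k|11↦f(k): 11:11 1:1  a_11=12
n=12: 1·12 2·6 3·4 4·3 6·2 12·1  f→[1+2+3+4+6+12]=28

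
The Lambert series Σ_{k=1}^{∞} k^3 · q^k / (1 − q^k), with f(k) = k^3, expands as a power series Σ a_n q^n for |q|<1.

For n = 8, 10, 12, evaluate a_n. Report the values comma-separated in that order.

585, 1134, 2044

d|8:{1,2,4,8}  Σf=1+8+64+512=585
q^10  k|10↦f(k): 10:1000 5:125 2:8 1:1  a_10=1134
q^12  k|12↦f(k): 12:1728 6:216 4:64 3:27 2:8 1:1  a_12=2044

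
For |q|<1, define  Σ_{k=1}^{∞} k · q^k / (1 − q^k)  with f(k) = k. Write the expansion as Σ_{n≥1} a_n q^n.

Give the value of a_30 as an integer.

[q^30] f(1)=1,f(2)=2,f(3)=3,f(5)=5,f(6)=6,f(10)=10,f(15)=15,f(30)=30 ⇒ 72

a_30 = 72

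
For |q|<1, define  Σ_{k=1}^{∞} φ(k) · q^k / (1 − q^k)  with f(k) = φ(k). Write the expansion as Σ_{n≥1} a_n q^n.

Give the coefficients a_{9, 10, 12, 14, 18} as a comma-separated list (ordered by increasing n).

d|9:{1,3,9}  Σφ=1+2+6=9
[q^10] φ(1)=1,φ(2)=1,φ(5)=4,φ(10)=4 ⇒ 10
n=12: 1·12 2·6 3·4 4·3 6·2 12·1  φ→[1+1+2+2+2+4]=12
n=14: 1·14 2·7 7·2 14·1  φ→[1+1+6+6]=14
[q^18] φ(18)=6,φ(9)=6,φ(6)=2,φ(3)=2,φ(2)=1,φ(1)=1 ⇒ 18

9, 10, 12, 14, 18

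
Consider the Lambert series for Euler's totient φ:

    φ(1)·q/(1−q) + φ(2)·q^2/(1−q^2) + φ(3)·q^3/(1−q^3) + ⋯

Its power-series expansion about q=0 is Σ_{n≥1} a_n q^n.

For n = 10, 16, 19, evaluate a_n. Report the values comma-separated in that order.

n=10: 10·1 5·2 2·5 1·10  φ→[4+4+1+1]=10
[q^16] φ(16)=8,φ(8)=4,φ(4)=2,φ(2)=1,φ(1)=1 ⇒ 16
d|19:{1,19}  Σφ=1+18=19

10, 16, 19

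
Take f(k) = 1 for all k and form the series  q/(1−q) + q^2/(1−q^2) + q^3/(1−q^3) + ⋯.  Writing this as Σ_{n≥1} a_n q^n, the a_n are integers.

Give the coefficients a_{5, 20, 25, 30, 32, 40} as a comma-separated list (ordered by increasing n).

2, 6, 3, 8, 6, 8

n=5: 5·1 1·5  f→[1+1]=2
d|20:{20,10,5,4,2,1}  Σf=1+1+1+1+1+1=6
[q^25] f(25)=1,f(5)=1,f(1)=1 ⇒ 3
q^30  k|30↦f(k): 1:1 2:1 3:1 5:1 6:1 10:1 15:1 30:1  a_30=8
[q^32] f(1)=1,f(2)=1,f(4)=1,f(8)=1,f(16)=1,f(32)=1 ⇒ 6
[q^40] f(40)=1,f(20)=1,f(10)=1,f(8)=1,f(5)=1,f(4)=1,f(2)=1,f(1)=1 ⇒ 8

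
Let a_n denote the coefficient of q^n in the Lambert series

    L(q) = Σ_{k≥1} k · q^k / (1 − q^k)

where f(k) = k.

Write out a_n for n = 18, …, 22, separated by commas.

39, 20, 42, 32, 36

q^18  k|18↦f(k): 18:18 9:9 6:6 3:3 2:2 1:1  a_18=39
q^19  k|19↦f(k): 19:19 1:1  a_19=20
q^20  k|20↦f(k): 20:20 10:10 5:5 4:4 2:2 1:1  a_20=42
d|21:{21,7,3,1}  Σf=21+7+3+1=32
d|22:{22,11,2,1}  Σf=22+11+2+1=36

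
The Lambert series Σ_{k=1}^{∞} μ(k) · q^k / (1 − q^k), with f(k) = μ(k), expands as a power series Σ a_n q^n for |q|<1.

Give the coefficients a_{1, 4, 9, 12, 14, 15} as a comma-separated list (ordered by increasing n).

1, 0, 0, 0, 0, 0

d|1:{1}  Σμ=1=1
d|4:{4,2,1}  Σμ=0+(-1)+1=0
q^9  k|9↦μ(k): 9:0 3:-1 1:1  a_9=0
q^12  k|12↦μ(k): 12:0 6:1 4:0 3:-1 2:-1 1:1  a_12=0
n=14: 1·14 2·7 7·2 14·1  μ→[1+(-1)+(-1)+1]=0
d|15:{1,3,5,15}  Σμ=1+(-1)+(-1)+1=0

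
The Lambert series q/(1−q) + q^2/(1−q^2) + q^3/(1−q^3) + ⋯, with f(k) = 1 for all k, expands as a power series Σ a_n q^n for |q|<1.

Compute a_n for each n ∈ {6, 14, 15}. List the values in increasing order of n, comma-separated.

q^6  k|6↦f(k): 1:1 2:1 3:1 6:1  a_6=4
n=14: 14·1 7·2 2·7 1·14  f→[1+1+1+1]=4
d|15:{1,3,5,15}  Σf=1+1+1+1=4

4, 4, 4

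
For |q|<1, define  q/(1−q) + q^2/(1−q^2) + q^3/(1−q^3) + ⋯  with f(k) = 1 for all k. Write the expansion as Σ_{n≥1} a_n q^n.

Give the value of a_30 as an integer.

[q^30] f(1)=1,f(2)=1,f(3)=1,f(5)=1,f(6)=1,f(10)=1,f(15)=1,f(30)=1 ⇒ 8

a_30 = 8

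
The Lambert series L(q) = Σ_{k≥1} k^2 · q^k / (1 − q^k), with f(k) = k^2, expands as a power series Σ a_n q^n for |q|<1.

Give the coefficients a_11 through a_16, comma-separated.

q^11  k|11↦f(k): 1:1 11:121  a_11=122
q^12  k|12↦f(k): 12:144 6:36 4:16 3:9 2:4 1:1  a_12=210
n=13: 1·13 13·1  f→[1+169]=170
q^14  k|14↦f(k): 1:1 2:4 7:49 14:196  a_14=250
q^15  k|15↦f(k): 15:225 5:25 3:9 1:1  a_15=260
[q^16] f(16)=256,f(8)=64,f(4)=16,f(2)=4,f(1)=1 ⇒ 341

122, 210, 170, 250, 260, 341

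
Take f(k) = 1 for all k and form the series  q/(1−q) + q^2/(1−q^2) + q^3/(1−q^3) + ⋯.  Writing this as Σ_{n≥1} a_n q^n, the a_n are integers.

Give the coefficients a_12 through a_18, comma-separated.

6, 2, 4, 4, 5, 2, 6

n=12: 1·12 2·6 3·4 4·3 6·2 12·1  f→[1+1+1+1+1+1]=6
d|13:{1,13}  Σf=1+1=2
q^14  k|14↦f(k): 14:1 7:1 2:1 1:1  a_14=4
d|15:{15,5,3,1}  Σf=1+1+1+1=4
[q^16] f(1)=1,f(2)=1,f(4)=1,f(8)=1,f(16)=1 ⇒ 5
[q^17] f(17)=1,f(1)=1 ⇒ 2
[q^18] f(1)=1,f(2)=1,f(3)=1,f(6)=1,f(9)=1,f(18)=1 ⇒ 6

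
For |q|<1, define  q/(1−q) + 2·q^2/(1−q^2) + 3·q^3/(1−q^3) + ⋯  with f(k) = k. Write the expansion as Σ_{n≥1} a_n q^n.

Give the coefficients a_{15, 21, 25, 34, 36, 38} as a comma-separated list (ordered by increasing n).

n=15: 15·1 5·3 3·5 1·15  f→[15+5+3+1]=24
n=21: 1·21 3·7 7·3 21·1  f→[1+3+7+21]=32
q^25  k|25↦f(k): 1:1 5:5 25:25  a_25=31
[q^34] f(34)=34,f(17)=17,f(2)=2,f(1)=1 ⇒ 54
d|36:{1,2,3,4,6,9,12,18,36}  Σf=1+2+3+4+6+9+12+18+36=91
[q^38] f(38)=38,f(19)=19,f(2)=2,f(1)=1 ⇒ 60

24, 32, 31, 54, 91, 60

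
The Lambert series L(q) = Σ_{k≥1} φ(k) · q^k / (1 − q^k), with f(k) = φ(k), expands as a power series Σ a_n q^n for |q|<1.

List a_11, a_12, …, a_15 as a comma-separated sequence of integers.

d|11:{11,1}  Σφ=10+1=11
[q^12] φ(12)=4,φ(6)=2,φ(4)=2,φ(3)=2,φ(2)=1,φ(1)=1 ⇒ 12
q^13  k|13↦φ(k): 1:1 13:12  a_13=13
d|14:{14,7,2,1}  Σφ=6+6+1+1=14
q^15  k|15↦φ(k): 15:8 5:4 3:2 1:1  a_15=15

11, 12, 13, 14, 15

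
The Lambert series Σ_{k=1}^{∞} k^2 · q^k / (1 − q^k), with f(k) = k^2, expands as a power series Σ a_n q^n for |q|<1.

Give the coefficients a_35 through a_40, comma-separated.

n=35: 35·1 7·5 5·7 1·35  f→[1225+49+25+1]=1300
q^36  k|36↦f(k): 1:1 2:4 3:9 4:16 6:36 9:81 12:144 18:324 36:1296  a_36=1911
d|37:{37,1}  Σf=1369+1=1370
q^38  k|38↦f(k): 38:1444 19:361 2:4 1:1  a_38=1810
d|39:{1,3,13,39}  Σf=1+9+169+1521=1700
n=40: 1·40 2·20 4·10 5·8 8·5 10·4 20·2 40·1  f→[1+4+16+25+64+100+400+1600]=2210

1300, 1911, 1370, 1810, 1700, 2210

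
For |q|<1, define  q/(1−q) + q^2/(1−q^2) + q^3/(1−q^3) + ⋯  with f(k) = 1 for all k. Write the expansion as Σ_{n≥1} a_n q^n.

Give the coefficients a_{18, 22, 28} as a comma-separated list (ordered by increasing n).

q^18  k|18↦f(k): 18:1 9:1 6:1 3:1 2:1 1:1  a_18=6
d|22:{22,11,2,1}  Σf=1+1+1+1=4
[q^28] f(1)=1,f(2)=1,f(4)=1,f(7)=1,f(14)=1,f(28)=1 ⇒ 6

6, 4, 6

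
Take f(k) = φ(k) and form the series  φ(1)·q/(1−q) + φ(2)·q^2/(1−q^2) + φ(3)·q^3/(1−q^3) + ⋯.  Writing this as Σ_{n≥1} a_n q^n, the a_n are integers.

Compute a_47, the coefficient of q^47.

n=47: 1·47 47·1  φ→[1+46]=47

a_47 = 47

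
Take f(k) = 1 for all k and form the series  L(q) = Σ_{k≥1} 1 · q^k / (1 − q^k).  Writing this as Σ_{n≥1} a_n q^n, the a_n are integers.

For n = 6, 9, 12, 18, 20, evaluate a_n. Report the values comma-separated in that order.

4, 3, 6, 6, 6

n=6: 6·1 3·2 2·3 1·6  f→[1+1+1+1]=4
[q^9] f(9)=1,f(3)=1,f(1)=1 ⇒ 3
d|12:{12,6,4,3,2,1}  Σf=1+1+1+1+1+1=6
d|18:{18,9,6,3,2,1}  Σf=1+1+1+1+1+1=6
d|20:{20,10,5,4,2,1}  Σf=1+1+1+1+1+1=6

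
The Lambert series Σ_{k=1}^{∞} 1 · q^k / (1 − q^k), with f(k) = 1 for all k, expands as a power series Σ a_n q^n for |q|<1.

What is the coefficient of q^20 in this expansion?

d|20:{20,10,5,4,2,1}  Σf=1+1+1+1+1+1=6

a_20 = 6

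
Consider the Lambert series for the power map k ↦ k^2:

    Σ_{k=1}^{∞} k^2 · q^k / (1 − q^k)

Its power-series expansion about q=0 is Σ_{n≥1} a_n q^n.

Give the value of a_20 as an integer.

a_20 = 546

n=20: 1·20 2·10 4·5 5·4 10·2 20·1  f→[1+4+16+25+100+400]=546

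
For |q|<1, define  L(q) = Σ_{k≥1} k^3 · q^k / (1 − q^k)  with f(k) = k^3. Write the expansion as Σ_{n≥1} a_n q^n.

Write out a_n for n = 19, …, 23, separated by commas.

n=19: 1·19 19·1  f→[1+6859]=6860
n=20: 20·1 10·2 5·4 4·5 2·10 1·20  f→[8000+1000+125+64+8+1]=9198
n=21: 21·1 7·3 3·7 1·21  f→[9261+343+27+1]=9632
q^22  k|22↦f(k): 1:1 2:8 11:1331 22:10648  a_22=11988
d|23:{23,1}  Σf=12167+1=12168

6860, 9198, 9632, 11988, 12168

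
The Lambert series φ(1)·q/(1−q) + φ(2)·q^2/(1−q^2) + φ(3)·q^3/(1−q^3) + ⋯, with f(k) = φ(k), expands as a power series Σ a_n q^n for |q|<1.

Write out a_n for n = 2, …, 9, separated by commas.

[q^2] φ(1)=1,φ(2)=1 ⇒ 2
n=3: 3·1 1·3  φ→[2+1]=3
q^4  k|4↦φ(k): 4:2 2:1 1:1  a_4=4
q^5  k|5↦φ(k): 5:4 1:1  a_5=5
n=6: 1·6 2·3 3·2 6·1  φ→[1+1+2+2]=6
q^7  k|7↦φ(k): 7:6 1:1  a_7=7
q^8  k|8↦φ(k): 1:1 2:1 4:2 8:4  a_8=8
d|9:{1,3,9}  Σφ=1+2+6=9

2, 3, 4, 5, 6, 7, 8, 9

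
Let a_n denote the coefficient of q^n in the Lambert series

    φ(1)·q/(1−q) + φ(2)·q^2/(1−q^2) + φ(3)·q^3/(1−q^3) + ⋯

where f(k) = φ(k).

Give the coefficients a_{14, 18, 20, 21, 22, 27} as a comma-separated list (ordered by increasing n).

n=14: 1·14 2·7 7·2 14·1  φ→[1+1+6+6]=14
[q^18] φ(18)=6,φ(9)=6,φ(6)=2,φ(3)=2,φ(2)=1,φ(1)=1 ⇒ 18
d|20:{1,2,4,5,10,20}  Σφ=1+1+2+4+4+8=20
[q^21] φ(1)=1,φ(3)=2,φ(7)=6,φ(21)=12 ⇒ 21
n=22: 22·1 11·2 2·11 1·22  φ→[10+10+1+1]=22
n=27: 27·1 9·3 3·9 1·27  φ→[18+6+2+1]=27

14, 18, 20, 21, 22, 27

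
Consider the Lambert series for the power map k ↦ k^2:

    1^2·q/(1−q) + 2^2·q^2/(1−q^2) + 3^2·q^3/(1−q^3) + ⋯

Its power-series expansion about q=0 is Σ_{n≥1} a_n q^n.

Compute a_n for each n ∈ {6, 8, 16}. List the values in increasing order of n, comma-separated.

50, 85, 341

[q^6] f(1)=1,f(2)=4,f(3)=9,f(6)=36 ⇒ 50
d|8:{8,4,2,1}  Σf=64+16+4+1=85
d|16:{16,8,4,2,1}  Σf=256+64+16+4+1=341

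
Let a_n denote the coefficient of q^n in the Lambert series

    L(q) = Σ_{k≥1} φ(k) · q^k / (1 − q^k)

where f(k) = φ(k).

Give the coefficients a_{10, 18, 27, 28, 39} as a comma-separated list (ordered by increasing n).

q^10  k|10↦φ(k): 10:4 5:4 2:1 1:1  a_10=10
n=18: 1·18 2·9 3·6 6·3 9·2 18·1  φ→[1+1+2+2+6+6]=18
q^27  k|27↦φ(k): 1:1 3:2 9:6 27:18  a_27=27
n=28: 1·28 2·14 4·7 7·4 14·2 28·1  φ→[1+1+2+6+6+12]=28
d|39:{39,13,3,1}  Σφ=24+12+2+1=39

10, 18, 27, 28, 39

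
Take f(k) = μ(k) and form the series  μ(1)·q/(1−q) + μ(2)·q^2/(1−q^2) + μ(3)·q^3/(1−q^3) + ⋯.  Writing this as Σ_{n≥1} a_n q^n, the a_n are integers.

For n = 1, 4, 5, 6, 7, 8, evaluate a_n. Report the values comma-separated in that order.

n=1: 1·1  μ→[1]=1
[q^4] μ(4)=0,μ(2)=-1,μ(1)=1 ⇒ 0
d|5:{1,5}  Σμ=1+(-1)=0
n=6: 1·6 2·3 3·2 6·1  μ→[1+(-1)+(-1)+1]=0
q^7  k|7↦μ(k): 7:-1 1:1  a_7=0
q^8  k|8↦μ(k): 1:1 2:-1 4:0 8:0  a_8=0

1, 0, 0, 0, 0, 0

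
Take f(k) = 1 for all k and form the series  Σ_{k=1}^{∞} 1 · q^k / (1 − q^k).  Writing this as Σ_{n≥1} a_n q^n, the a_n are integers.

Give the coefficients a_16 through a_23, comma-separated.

d|16:{16,8,4,2,1}  Σf=1+1+1+1+1=5
q^17  k|17↦f(k): 1:1 17:1  a_17=2
[q^18] f(1)=1,f(2)=1,f(3)=1,f(6)=1,f(9)=1,f(18)=1 ⇒ 6
[q^19] f(1)=1,f(19)=1 ⇒ 2
[q^20] f(1)=1,f(2)=1,f(4)=1,f(5)=1,f(10)=1,f(20)=1 ⇒ 6
q^21  k|21↦f(k): 1:1 3:1 7:1 21:1  a_21=4
q^22  k|22↦f(k): 22:1 11:1 2:1 1:1  a_22=4
n=23: 1·23 23·1  f→[1+1]=2

5, 2, 6, 2, 6, 4, 4, 2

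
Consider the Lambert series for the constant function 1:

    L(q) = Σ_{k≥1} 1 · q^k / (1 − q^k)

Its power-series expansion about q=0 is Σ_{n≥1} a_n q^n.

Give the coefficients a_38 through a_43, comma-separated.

4, 4, 8, 2, 8, 2

[q^38] f(1)=1,f(2)=1,f(19)=1,f(38)=1 ⇒ 4
n=39: 1·39 3·13 13·3 39·1  f→[1+1+1+1]=4
d|40:{1,2,4,5,8,10,20,40}  Σf=1+1+1+1+1+1+1+1=8
q^41  k|41↦f(k): 1:1 41:1  a_41=2
d|42:{1,2,3,6,7,14,21,42}  Σf=1+1+1+1+1+1+1+1=8
[q^43] f(43)=1,f(1)=1 ⇒ 2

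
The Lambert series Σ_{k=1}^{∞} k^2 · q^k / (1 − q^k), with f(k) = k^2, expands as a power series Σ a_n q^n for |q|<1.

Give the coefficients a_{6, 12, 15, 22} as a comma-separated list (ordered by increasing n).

50, 210, 260, 610

[q^6] f(6)=36,f(3)=9,f(2)=4,f(1)=1 ⇒ 50
n=12: 12·1 6·2 4·3 3·4 2·6 1·12  f→[144+36+16+9+4+1]=210
[q^15] f(15)=225,f(5)=25,f(3)=9,f(1)=1 ⇒ 260
[q^22] f(22)=484,f(11)=121,f(2)=4,f(1)=1 ⇒ 610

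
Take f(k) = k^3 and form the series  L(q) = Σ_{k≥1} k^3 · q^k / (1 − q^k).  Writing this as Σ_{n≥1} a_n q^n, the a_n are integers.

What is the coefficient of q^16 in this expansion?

q^16  k|16↦f(k): 1:1 2:8 4:64 8:512 16:4096  a_16=4681

a_16 = 4681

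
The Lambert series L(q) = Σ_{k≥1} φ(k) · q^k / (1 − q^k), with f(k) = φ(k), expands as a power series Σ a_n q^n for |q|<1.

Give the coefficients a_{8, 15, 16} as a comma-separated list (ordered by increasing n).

n=8: 1·8 2·4 4·2 8·1  φ→[1+1+2+4]=8
[q^15] φ(15)=8,φ(5)=4,φ(3)=2,φ(1)=1 ⇒ 15
[q^16] φ(1)=1,φ(2)=1,φ(4)=2,φ(8)=4,φ(16)=8 ⇒ 16

8, 15, 16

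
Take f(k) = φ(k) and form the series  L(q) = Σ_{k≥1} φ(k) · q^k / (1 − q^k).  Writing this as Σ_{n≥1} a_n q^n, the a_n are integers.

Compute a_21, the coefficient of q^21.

n=21: 21·1 7·3 3·7 1·21  φ→[12+6+2+1]=21

a_21 = 21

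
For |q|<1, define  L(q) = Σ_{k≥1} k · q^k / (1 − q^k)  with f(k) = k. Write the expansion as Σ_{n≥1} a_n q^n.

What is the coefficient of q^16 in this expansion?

n=16: 1·16 2·8 4·4 8·2 16·1  f→[1+2+4+8+16]=31

a_16 = 31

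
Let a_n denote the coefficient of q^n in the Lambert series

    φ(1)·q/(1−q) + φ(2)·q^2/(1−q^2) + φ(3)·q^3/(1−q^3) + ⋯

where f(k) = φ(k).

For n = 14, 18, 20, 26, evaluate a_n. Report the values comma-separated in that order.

d|14:{14,7,2,1}  Σφ=6+6+1+1=14
q^18  k|18↦φ(k): 1:1 2:1 3:2 6:2 9:6 18:6  a_18=18
n=20: 1·20 2·10 4·5 5·4 10·2 20·1  φ→[1+1+2+4+4+8]=20
d|26:{26,13,2,1}  Σφ=12+12+1+1=26

14, 18, 20, 26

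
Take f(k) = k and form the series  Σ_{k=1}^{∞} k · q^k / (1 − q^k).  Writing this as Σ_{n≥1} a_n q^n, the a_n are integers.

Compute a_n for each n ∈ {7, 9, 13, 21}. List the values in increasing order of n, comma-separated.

[q^7] f(1)=1,f(7)=7 ⇒ 8
[q^9] f(1)=1,f(3)=3,f(9)=9 ⇒ 13
d|13:{13,1}  Σf=13+1=14
[q^21] f(1)=1,f(3)=3,f(7)=7,f(21)=21 ⇒ 32

8, 13, 14, 32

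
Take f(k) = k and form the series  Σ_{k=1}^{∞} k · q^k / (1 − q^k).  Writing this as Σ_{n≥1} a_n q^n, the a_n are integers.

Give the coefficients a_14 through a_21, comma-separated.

24, 24, 31, 18, 39, 20, 42, 32

n=14: 1·14 2·7 7·2 14·1  f→[1+2+7+14]=24
d|15:{1,3,5,15}  Σf=1+3+5+15=24
n=16: 16·1 8·2 4·4 2·8 1·16  f→[16+8+4+2+1]=31
d|17:{17,1}  Σf=17+1=18
n=18: 18·1 9·2 6·3 3·6 2·9 1·18  f→[18+9+6+3+2+1]=39
d|19:{19,1}  Σf=19+1=20
q^20  k|20↦f(k): 1:1 2:2 4:4 5:5 10:10 20:20  a_20=42
d|21:{1,3,7,21}  Σf=1+3+7+21=32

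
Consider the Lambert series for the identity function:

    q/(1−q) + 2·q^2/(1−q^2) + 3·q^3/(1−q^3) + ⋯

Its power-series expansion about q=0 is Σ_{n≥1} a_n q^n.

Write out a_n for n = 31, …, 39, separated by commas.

d|31:{1,31}  Σf=1+31=32
q^32  k|32↦f(k): 1:1 2:2 4:4 8:8 16:16 32:32  a_32=63
q^33  k|33↦f(k): 1:1 3:3 11:11 33:33  a_33=48
n=34: 34·1 17·2 2·17 1·34  f→[34+17+2+1]=54
[q^35] f(35)=35,f(7)=7,f(5)=5,f(1)=1 ⇒ 48
q^36  k|36↦f(k): 36:36 18:18 12:12 9:9 6:6 4:4 3:3 2:2 1:1  a_36=91
[q^37] f(37)=37,f(1)=1 ⇒ 38
q^38  k|38↦f(k): 38:38 19:19 2:2 1:1  a_38=60
d|39:{1,3,13,39}  Σf=1+3+13+39=56

32, 63, 48, 54, 48, 91, 38, 60, 56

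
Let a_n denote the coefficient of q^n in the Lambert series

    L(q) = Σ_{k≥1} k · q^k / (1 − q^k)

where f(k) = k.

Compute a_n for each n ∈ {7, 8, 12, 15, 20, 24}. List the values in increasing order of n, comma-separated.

8, 15, 28, 24, 42, 60

q^7  k|7↦f(k): 1:1 7:7  a_7=8
d|8:{8,4,2,1}  Σf=8+4+2+1=15
n=12: 12·1 6·2 4·3 3·4 2·6 1·12  f→[12+6+4+3+2+1]=28
d|15:{15,5,3,1}  Σf=15+5+3+1=24
d|20:{20,10,5,4,2,1}  Σf=20+10+5+4+2+1=42
[q^24] f(1)=1,f(2)=2,f(3)=3,f(4)=4,f(6)=6,f(8)=8,f(12)=12,f(24)=24 ⇒ 60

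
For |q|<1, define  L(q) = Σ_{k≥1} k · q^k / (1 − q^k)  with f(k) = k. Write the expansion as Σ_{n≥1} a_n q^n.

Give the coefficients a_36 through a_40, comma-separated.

91, 38, 60, 56, 90

n=36: 36·1 18·2 12·3 9·4 6·6 4·9 3·12 2·18 1·36  f→[36+18+12+9+6+4+3+2+1]=91
q^37  k|37↦f(k): 1:1 37:37  a_37=38
[q^38] f(38)=38,f(19)=19,f(2)=2,f(1)=1 ⇒ 60
q^39  k|39↦f(k): 39:39 13:13 3:3 1:1  a_39=56
d|40:{1,2,4,5,8,10,20,40}  Σf=1+2+4+5+8+10+20+40=90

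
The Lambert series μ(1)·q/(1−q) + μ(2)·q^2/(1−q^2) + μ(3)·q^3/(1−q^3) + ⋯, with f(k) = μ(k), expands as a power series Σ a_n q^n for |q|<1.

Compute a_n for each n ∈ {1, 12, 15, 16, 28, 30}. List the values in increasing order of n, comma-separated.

n=1: 1·1  μ→[1]=1
d|12:{1,2,3,4,6,12}  Σμ=1+(-1)+(-1)+0+1+0=0
[q^15] μ(15)=1,μ(5)=-1,μ(3)=-1,μ(1)=1 ⇒ 0
q^16  k|16↦μ(k): 16:0 8:0 4:0 2:-1 1:1  a_16=0
[q^28] μ(28)=0,μ(14)=1,μ(7)=-1,μ(4)=0,μ(2)=-1,μ(1)=1 ⇒ 0
[q^30] μ(1)=1,μ(2)=-1,μ(3)=-1,μ(5)=-1,μ(6)=1,μ(10)=1,μ(15)=1,μ(30)=-1 ⇒ 0

1, 0, 0, 0, 0, 0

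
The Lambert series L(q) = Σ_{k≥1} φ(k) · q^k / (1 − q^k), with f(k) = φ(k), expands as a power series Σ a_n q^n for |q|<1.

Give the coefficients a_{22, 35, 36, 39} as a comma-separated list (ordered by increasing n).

n=22: 22·1 11·2 2·11 1·22  φ→[10+10+1+1]=22
q^35  k|35↦φ(k): 1:1 5:4 7:6 35:24  a_35=35
d|36:{1,2,3,4,6,9,12,18,36}  Σφ=1+1+2+2+2+6+4+6+12=36
d|39:{1,3,13,39}  Σφ=1+2+12+24=39

22, 35, 36, 39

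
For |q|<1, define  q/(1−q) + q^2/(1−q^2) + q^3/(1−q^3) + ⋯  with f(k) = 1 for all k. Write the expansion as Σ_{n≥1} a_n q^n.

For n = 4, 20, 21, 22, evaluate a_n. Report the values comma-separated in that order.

3, 6, 4, 4

[q^4] f(1)=1,f(2)=1,f(4)=1 ⇒ 3
n=20: 20·1 10·2 5·4 4·5 2·10 1·20  f→[1+1+1+1+1+1]=6
q^21  k|21↦f(k): 1:1 3:1 7:1 21:1  a_21=4
[q^22] f(22)=1,f(11)=1,f(2)=1,f(1)=1 ⇒ 4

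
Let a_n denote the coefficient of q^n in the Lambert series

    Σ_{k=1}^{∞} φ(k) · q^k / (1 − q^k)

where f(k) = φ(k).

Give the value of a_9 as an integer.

n=9: 9·1 3·3 1·9  φ→[6+2+1]=9

a_9 = 9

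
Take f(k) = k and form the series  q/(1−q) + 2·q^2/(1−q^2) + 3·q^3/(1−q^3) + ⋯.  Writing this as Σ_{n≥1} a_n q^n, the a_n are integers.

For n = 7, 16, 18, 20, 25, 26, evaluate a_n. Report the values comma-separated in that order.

d|7:{1,7}  Σf=1+7=8
[q^16] f(16)=16,f(8)=8,f(4)=4,f(2)=2,f(1)=1 ⇒ 31
n=18: 18·1 9·2 6·3 3·6 2·9 1·18  f→[18+9+6+3+2+1]=39
n=20: 1·20 2·10 4·5 5·4 10·2 20·1  f→[1+2+4+5+10+20]=42
q^25  k|25↦f(k): 1:1 5:5 25:25  a_25=31
n=26: 26·1 13·2 2·13 1·26  f→[26+13+2+1]=42

8, 31, 39, 42, 31, 42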